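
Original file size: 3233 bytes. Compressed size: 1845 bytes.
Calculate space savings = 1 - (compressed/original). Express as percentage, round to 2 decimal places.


ratio = compressed/original = 1845/3233 = 0.570677
savings = 1 - ratio = 1 - 0.570677 = 0.429323
as a percentage: 0.429323 * 100 = 42.93%

Space savings = 1 - 1845/3233 = 42.93%


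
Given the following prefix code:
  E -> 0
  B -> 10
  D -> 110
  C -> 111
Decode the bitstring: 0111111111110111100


Decoding step by step:
Bits 0 -> E
Bits 111 -> C
Bits 111 -> C
Bits 111 -> C
Bits 110 -> D
Bits 111 -> C
Bits 10 -> B
Bits 0 -> E


Decoded message: ECCCDCBE


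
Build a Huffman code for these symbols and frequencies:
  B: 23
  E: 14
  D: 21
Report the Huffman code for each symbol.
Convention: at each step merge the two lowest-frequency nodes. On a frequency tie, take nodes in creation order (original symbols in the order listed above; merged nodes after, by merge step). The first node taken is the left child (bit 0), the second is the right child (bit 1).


Huffman tree construction:
Step 1: Merge E(14) + D(21) = 35
Step 2: Merge B(23) + (E+D)(35) = 58
Read each symbol's code off the tree from the root (left child = 0, right child = 1).

Codes:
  B: 0 (length 1)
  E: 10 (length 2)
  D: 11 (length 2)
Average code length: 93/58 = 1.6034 bits/symbol


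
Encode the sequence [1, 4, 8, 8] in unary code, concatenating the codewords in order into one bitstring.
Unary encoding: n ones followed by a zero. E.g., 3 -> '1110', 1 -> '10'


Encode each number as n ones followed by a terminating 0:
  1 -> 10 (2 bits)
  4 -> 11110 (5 bits)
  8 -> 111111110 (9 bits)
  8 -> 111111110 (9 bits)
Total length = 2 + 5 + 9 + 9 = 25 bits.

Unary([1, 4, 8, 8]) = 1011110111111110111111110 (25 bits)


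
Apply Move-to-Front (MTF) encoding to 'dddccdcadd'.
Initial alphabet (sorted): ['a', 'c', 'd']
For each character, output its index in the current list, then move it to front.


MTF encoding:
'd': index 2 in ['a', 'c', 'd'] -> ['d', 'a', 'c']
'd': index 0 in ['d', 'a', 'c'] -> ['d', 'a', 'c']
'd': index 0 in ['d', 'a', 'c'] -> ['d', 'a', 'c']
'c': index 2 in ['d', 'a', 'c'] -> ['c', 'd', 'a']
'c': index 0 in ['c', 'd', 'a'] -> ['c', 'd', 'a']
'd': index 1 in ['c', 'd', 'a'] -> ['d', 'c', 'a']
'c': index 1 in ['d', 'c', 'a'] -> ['c', 'd', 'a']
'a': index 2 in ['c', 'd', 'a'] -> ['a', 'c', 'd']
'd': index 2 in ['a', 'c', 'd'] -> ['d', 'a', 'c']
'd': index 0 in ['d', 'a', 'c'] -> ['d', 'a', 'c']


Output: [2, 0, 0, 2, 0, 1, 1, 2, 2, 0]


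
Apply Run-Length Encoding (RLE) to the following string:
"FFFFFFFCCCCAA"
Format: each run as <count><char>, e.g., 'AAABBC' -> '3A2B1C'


Scanning runs left to right:
  i=0: run of 'F' x 7 -> '7F'
  i=7: run of 'C' x 4 -> '4C'
  i=11: run of 'A' x 2 -> '2A'

RLE = 7F4C2A


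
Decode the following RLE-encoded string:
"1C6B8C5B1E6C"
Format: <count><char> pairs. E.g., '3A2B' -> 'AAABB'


Expanding each <count><char> pair:
  1C -> 'C'
  6B -> 'BBBBBB'
  8C -> 'CCCCCCCC'
  5B -> 'BBBBB'
  1E -> 'E'
  6C -> 'CCCCCC'

Decoded = CBBBBBBCCCCCCCCBBBBBECCCCCC


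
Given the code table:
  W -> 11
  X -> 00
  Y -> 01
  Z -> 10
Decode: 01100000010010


Decoding:
01 -> Y
10 -> Z
00 -> X
00 -> X
01 -> Y
00 -> X
10 -> Z


Result: YZXXYXZ


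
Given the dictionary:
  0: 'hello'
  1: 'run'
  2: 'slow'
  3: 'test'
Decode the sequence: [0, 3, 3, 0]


Look up each index in the dictionary:
  0 -> 'hello'
  3 -> 'test'
  3 -> 'test'
  0 -> 'hello'

Decoded: "hello test test hello"


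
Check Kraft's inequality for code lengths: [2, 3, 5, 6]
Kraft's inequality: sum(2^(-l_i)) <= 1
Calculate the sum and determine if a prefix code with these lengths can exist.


Sum = 2^(-2) + 2^(-3) + 2^(-5) + 2^(-6)
    = 0.25 + 0.125 + 0.03125 + 0.015625
    = 27/64 = 0.421875
Since 0.421875 <= 1, Kraft's inequality IS satisfied.
A prefix code with these lengths CAN exist.

Kraft sum = 0.421875. Satisfied.


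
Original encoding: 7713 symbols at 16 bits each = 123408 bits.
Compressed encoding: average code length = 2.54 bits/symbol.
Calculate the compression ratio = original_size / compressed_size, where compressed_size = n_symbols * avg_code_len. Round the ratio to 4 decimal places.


original_size = n_symbols * orig_bits = 7713 * 16 = 123408 bits
compressed_size = n_symbols * avg_code_len = 7713 * 2.54 = 19591.02 bits
ratio = original_size / compressed_size = 123408 / 19591.02 = 6.2992

Compression ratio = 6.2992


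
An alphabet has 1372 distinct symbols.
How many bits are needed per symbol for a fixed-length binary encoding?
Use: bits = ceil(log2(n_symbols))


log2(1372) = 10.4221
Bracket: 2^10 = 1024 < 1372 <= 2^11 = 2048
So ceil(log2(1372)) = 11

bits = ceil(log2(1372)) = ceil(10.4221) = 11 bits


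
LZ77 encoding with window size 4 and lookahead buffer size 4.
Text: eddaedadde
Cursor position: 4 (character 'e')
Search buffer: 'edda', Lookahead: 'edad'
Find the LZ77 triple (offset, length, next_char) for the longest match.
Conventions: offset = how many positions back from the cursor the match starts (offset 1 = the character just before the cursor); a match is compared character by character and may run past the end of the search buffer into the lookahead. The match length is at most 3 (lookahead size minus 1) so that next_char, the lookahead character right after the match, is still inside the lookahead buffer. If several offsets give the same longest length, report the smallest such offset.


Try each offset into the search buffer:
  offset=1 (pos 3, char 'a'): match length 0
  offset=2 (pos 2, char 'd'): match length 0
  offset=3 (pos 1, char 'd'): match length 0
  offset=4 (pos 0, char 'e'): match length 2
Longest match has length 2 at offset 4.
next_char = character at position 4 + 2 = 6 -> 'a'

Best match: offset=4, length=2 (matching 'ed' starting at position 0)
LZ77 triple: (4, 2, 'a')


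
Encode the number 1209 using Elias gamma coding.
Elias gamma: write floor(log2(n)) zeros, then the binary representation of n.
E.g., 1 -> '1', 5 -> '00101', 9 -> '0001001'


num_bits = floor(log2(1209)) + 1 = 11
leading_zeros = num_bits - 1 = 10
binary(1209) = 10010111001

Elias gamma(1209) = '0000000000' + '10010111001' = 000000000010010111001 (21 bits)


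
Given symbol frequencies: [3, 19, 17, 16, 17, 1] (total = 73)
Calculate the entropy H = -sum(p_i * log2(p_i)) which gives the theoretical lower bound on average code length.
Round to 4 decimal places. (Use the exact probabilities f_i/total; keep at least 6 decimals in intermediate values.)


Per-symbol terms -p_i * log2(p_i) with p_i = f_i/73:
  p = 3/73 = 0.041096: log2(p) = -4.604862, -p*log2(p) = 0.189241
  p = 19/73 = 0.260274: log2(p) = -1.941897, -p*log2(p) = 0.505425
  p = 17/73 = 0.232877: log2(p) = -2.102362, -p*log2(p) = 0.489591
  p = 16/73 = 0.219178: log2(p) = -2.189825, -p*log2(p) = 0.479962
  p = 17/73 = 0.232877: log2(p) = -2.102362, -p*log2(p) = 0.489591
  p = 1/73 = 0.013699: log2(p) = -6.189825, -p*log2(p) = 0.084792
H = 0.189241 + 0.505425 + 0.489591 + 0.479962 + 0.489591 + 0.084792 = 2.238602

H = 2.2386 bits/symbol


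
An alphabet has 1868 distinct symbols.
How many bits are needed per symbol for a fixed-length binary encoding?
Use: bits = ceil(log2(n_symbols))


log2(1868) = 10.8673
Bracket: 2^10 = 1024 < 1868 <= 2^11 = 2048
So ceil(log2(1868)) = 11

bits = ceil(log2(1868)) = ceil(10.8673) = 11 bits


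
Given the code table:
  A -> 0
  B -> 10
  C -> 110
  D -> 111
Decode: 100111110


Decoding:
10 -> B
0 -> A
111 -> D
110 -> C


Result: BADC


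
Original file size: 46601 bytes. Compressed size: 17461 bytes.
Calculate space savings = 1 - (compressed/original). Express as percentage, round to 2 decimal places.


ratio = compressed/original = 17461/46601 = 0.374692
savings = 1 - ratio = 1 - 0.374692 = 0.625308
as a percentage: 0.625308 * 100 = 62.53%

Space savings = 1 - 17461/46601 = 62.53%


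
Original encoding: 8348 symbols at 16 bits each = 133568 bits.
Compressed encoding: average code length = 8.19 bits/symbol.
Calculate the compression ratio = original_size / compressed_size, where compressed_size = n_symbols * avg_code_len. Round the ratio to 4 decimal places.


original_size = n_symbols * orig_bits = 8348 * 16 = 133568 bits
compressed_size = n_symbols * avg_code_len = 8348 * 8.19 = 68370.12 bits
ratio = original_size / compressed_size = 133568 / 68370.12 = 1.9536

Compression ratio = 1.9536


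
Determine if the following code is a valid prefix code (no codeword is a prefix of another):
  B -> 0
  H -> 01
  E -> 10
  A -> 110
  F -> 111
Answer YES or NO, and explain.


Checking each pair (does one codeword prefix another?):
  B='0' vs H='01': prefix -- VIOLATION

NO -- this is NOT a valid prefix code. B (0) is a prefix of H (01).


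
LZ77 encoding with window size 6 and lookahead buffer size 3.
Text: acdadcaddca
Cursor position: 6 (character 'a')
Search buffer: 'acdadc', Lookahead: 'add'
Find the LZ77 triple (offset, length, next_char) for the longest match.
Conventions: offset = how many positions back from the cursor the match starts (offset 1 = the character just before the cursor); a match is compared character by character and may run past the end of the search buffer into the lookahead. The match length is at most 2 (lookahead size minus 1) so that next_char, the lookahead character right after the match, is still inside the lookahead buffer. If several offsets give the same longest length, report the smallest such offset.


Try each offset into the search buffer:
  offset=1 (pos 5, char 'c'): match length 0
  offset=2 (pos 4, char 'd'): match length 0
  offset=3 (pos 3, char 'a'): match length 2
  offset=4 (pos 2, char 'd'): match length 0
  offset=5 (pos 1, char 'c'): match length 0
  offset=6 (pos 0, char 'a'): match length 1
Longest match has length 2 at offset 3.
next_char = character at position 6 + 2 = 8 -> 'd'

Best match: offset=3, length=2 (matching 'ad' starting at position 3)
LZ77 triple: (3, 2, 'd')


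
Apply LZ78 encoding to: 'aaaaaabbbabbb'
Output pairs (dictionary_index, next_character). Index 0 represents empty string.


LZ78 encoding steps:
Dictionary: {0: ''}
Step 1: w='' (idx 0), next='a' -> output (0, 'a'), add 'a' as idx 1
Step 2: w='a' (idx 1), next='a' -> output (1, 'a'), add 'aa' as idx 2
Step 3: w='aa' (idx 2), next='a' -> output (2, 'a'), add 'aaa' as idx 3
Step 4: w='' (idx 0), next='b' -> output (0, 'b'), add 'b' as idx 4
Step 5: w='b' (idx 4), next='b' -> output (4, 'b'), add 'bb' as idx 5
Step 6: w='a' (idx 1), next='b' -> output (1, 'b'), add 'ab' as idx 6
Step 7: w='bb' (idx 5), end of input -> output (5, '')


Encoded: [(0, 'a'), (1, 'a'), (2, 'a'), (0, 'b'), (4, 'b'), (1, 'b'), (5, '')]


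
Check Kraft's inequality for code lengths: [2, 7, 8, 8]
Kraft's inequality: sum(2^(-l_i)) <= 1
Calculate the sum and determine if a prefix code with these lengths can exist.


Sum = 2^(-2) + 2^(-7) + 2^(-8) + 2^(-8)
    = 0.25 + 0.0078125 + 0.00390625 + 0.00390625
    = 68/256 = 0.265625
Since 0.265625 <= 1, Kraft's inequality IS satisfied.
A prefix code with these lengths CAN exist.

Kraft sum = 0.265625. Satisfied.


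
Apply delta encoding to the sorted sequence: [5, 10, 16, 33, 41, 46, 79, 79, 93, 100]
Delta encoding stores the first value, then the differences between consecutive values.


First value: 5
Deltas:
  10 - 5 = 5
  16 - 10 = 6
  33 - 16 = 17
  41 - 33 = 8
  46 - 41 = 5
  79 - 46 = 33
  79 - 79 = 0
  93 - 79 = 14
  100 - 93 = 7


Delta encoded: [5, 5, 6, 17, 8, 5, 33, 0, 14, 7]


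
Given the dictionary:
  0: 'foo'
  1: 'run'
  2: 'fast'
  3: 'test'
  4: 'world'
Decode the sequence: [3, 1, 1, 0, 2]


Look up each index in the dictionary:
  3 -> 'test'
  1 -> 'run'
  1 -> 'run'
  0 -> 'foo'
  2 -> 'fast'

Decoded: "test run run foo fast"


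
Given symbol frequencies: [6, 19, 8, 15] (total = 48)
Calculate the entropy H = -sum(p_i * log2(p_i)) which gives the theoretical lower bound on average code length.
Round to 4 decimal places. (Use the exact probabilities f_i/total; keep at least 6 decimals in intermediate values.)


Per-symbol terms -p_i * log2(p_i) with p_i = f_i/48:
  p = 6/48 = 0.125000: log2(p) = -3.000000, -p*log2(p) = 0.375000
  p = 19/48 = 0.395833: log2(p) = -1.337035, -p*log2(p) = 0.529243
  p = 8/48 = 0.166667: log2(p) = -2.584963, -p*log2(p) = 0.430827
  p = 15/48 = 0.312500: log2(p) = -1.678072, -p*log2(p) = 0.524397
H = 0.375000 + 0.529243 + 0.430827 + 0.524397 = 1.859467

H = 1.8595 bits/symbol


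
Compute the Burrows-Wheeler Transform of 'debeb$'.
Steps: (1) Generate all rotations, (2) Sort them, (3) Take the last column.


Rotations (sorted):
  0: $debeb -> last char: b
  1: b$debe -> last char: e
  2: beb$de -> last char: e
  3: debeb$ -> last char: $
  4: eb$deb -> last char: b
  5: ebeb$d -> last char: d


BWT = bee$bd


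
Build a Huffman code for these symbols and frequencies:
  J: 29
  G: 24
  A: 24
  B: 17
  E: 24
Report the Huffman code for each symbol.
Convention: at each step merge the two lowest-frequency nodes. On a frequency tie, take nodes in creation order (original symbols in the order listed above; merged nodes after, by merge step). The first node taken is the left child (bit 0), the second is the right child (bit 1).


Huffman tree construction:
Step 1: Merge B(17) + G(24) = 41
Step 2: Merge A(24) + E(24) = 48
Step 3: Merge J(29) + (B+G)(41) = 70
Step 4: Merge (A+E)(48) + (J+(B+G))(70) = 118
Read each symbol's code off the tree from the root (left child = 0, right child = 1).

Codes:
  J: 10 (length 2)
  G: 111 (length 3)
  A: 00 (length 2)
  B: 110 (length 3)
  E: 01 (length 2)
Average code length: 277/118 = 2.3475 bits/symbol


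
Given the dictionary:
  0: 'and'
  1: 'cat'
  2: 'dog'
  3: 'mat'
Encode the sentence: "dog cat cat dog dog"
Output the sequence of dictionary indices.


Look up each word in the dictionary:
  'dog' -> 2
  'cat' -> 1
  'cat' -> 1
  'dog' -> 2
  'dog' -> 2

Encoded: [2, 1, 1, 2, 2]


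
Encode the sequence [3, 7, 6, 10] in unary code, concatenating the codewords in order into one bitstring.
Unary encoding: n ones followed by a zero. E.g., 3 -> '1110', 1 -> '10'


Encode each number as n ones followed by a terminating 0:
  3 -> 1110 (4 bits)
  7 -> 11111110 (8 bits)
  6 -> 1111110 (7 bits)
  10 -> 11111111110 (11 bits)
Total length = 4 + 8 + 7 + 11 = 30 bits.

Unary([3, 7, 6, 10]) = 111011111110111111011111111110 (30 bits)


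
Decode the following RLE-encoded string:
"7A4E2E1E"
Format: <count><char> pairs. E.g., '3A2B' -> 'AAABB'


Expanding each <count><char> pair:
  7A -> 'AAAAAAA'
  4E -> 'EEEE'
  2E -> 'EE'
  1E -> 'E'

Decoded = AAAAAAAEEEEEEE


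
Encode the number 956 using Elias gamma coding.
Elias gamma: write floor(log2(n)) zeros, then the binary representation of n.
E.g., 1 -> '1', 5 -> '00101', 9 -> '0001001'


num_bits = floor(log2(956)) + 1 = 10
leading_zeros = num_bits - 1 = 9
binary(956) = 1110111100

Elias gamma(956) = '000000000' + '1110111100' = 0000000001110111100 (19 bits)


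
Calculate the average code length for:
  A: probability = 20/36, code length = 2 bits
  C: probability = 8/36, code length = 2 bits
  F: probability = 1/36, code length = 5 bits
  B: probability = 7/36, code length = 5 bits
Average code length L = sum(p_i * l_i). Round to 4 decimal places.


Weighted contributions p_i * l_i:
  A: (20/36) * 2 = 40/36
  C: (8/36) * 2 = 16/36
  F: (1/36) * 5 = 5/36
  B: (7/36) * 5 = 35/36
Sum = (40 + 16 + 5 + 35)/36 = 96/36

L = 96/36 = 2.6667 bits/symbol


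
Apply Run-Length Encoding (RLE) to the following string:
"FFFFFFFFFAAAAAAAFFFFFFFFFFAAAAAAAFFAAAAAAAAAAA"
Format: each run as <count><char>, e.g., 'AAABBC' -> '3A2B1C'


Scanning runs left to right:
  i=0: run of 'F' x 9 -> '9F'
  i=9: run of 'A' x 7 -> '7A'
  i=16: run of 'F' x 10 -> '10F'
  i=26: run of 'A' x 7 -> '7A'
  i=33: run of 'F' x 2 -> '2F'
  i=35: run of 'A' x 11 -> '11A'

RLE = 9F7A10F7A2F11A


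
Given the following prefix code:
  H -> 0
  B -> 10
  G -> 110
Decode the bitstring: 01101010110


Decoding step by step:
Bits 0 -> H
Bits 110 -> G
Bits 10 -> B
Bits 10 -> B
Bits 110 -> G


Decoded message: HGBBG


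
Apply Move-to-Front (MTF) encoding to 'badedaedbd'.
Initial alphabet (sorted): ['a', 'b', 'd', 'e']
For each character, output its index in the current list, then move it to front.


MTF encoding:
'b': index 1 in ['a', 'b', 'd', 'e'] -> ['b', 'a', 'd', 'e']
'a': index 1 in ['b', 'a', 'd', 'e'] -> ['a', 'b', 'd', 'e']
'd': index 2 in ['a', 'b', 'd', 'e'] -> ['d', 'a', 'b', 'e']
'e': index 3 in ['d', 'a', 'b', 'e'] -> ['e', 'd', 'a', 'b']
'd': index 1 in ['e', 'd', 'a', 'b'] -> ['d', 'e', 'a', 'b']
'a': index 2 in ['d', 'e', 'a', 'b'] -> ['a', 'd', 'e', 'b']
'e': index 2 in ['a', 'd', 'e', 'b'] -> ['e', 'a', 'd', 'b']
'd': index 2 in ['e', 'a', 'd', 'b'] -> ['d', 'e', 'a', 'b']
'b': index 3 in ['d', 'e', 'a', 'b'] -> ['b', 'd', 'e', 'a']
'd': index 1 in ['b', 'd', 'e', 'a'] -> ['d', 'b', 'e', 'a']


Output: [1, 1, 2, 3, 1, 2, 2, 2, 3, 1]


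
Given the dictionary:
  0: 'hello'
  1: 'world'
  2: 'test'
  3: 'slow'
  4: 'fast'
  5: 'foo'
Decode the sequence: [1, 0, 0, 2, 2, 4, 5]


Look up each index in the dictionary:
  1 -> 'world'
  0 -> 'hello'
  0 -> 'hello'
  2 -> 'test'
  2 -> 'test'
  4 -> 'fast'
  5 -> 'foo'

Decoded: "world hello hello test test fast foo"


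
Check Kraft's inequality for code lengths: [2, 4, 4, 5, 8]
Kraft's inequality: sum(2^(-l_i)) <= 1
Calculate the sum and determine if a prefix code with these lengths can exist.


Sum = 2^(-2) + 2^(-4) + 2^(-4) + 2^(-5) + 2^(-8)
    = 0.25 + 0.0625 + 0.0625 + 0.03125 + 0.00390625
    = 105/256 = 0.41015625
Since 0.41015625 <= 1, Kraft's inequality IS satisfied.
A prefix code with these lengths CAN exist.

Kraft sum = 0.41015625. Satisfied.


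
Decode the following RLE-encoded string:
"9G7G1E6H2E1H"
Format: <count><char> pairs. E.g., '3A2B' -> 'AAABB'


Expanding each <count><char> pair:
  9G -> 'GGGGGGGGG'
  7G -> 'GGGGGGG'
  1E -> 'E'
  6H -> 'HHHHHH'
  2E -> 'EE'
  1H -> 'H'

Decoded = GGGGGGGGGGGGGGGGEHHHHHHEEH


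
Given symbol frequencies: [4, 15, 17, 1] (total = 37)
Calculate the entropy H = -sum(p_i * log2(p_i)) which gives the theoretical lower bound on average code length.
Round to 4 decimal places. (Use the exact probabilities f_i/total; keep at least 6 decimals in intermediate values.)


Per-symbol terms -p_i * log2(p_i) with p_i = f_i/37:
  p = 4/37 = 0.108108: log2(p) = -3.209453, -p*log2(p) = 0.346968
  p = 15/37 = 0.405405: log2(p) = -1.302563, -p*log2(p) = 0.528066
  p = 17/37 = 0.459459: log2(p) = -1.121991, -p*log2(p) = 0.515509
  p = 1/37 = 0.027027: log2(p) = -5.209453, -p*log2(p) = 0.140796
H = 0.346968 + 0.528066 + 0.515509 + 0.140796 = 1.531339

H = 1.5313 bits/symbol


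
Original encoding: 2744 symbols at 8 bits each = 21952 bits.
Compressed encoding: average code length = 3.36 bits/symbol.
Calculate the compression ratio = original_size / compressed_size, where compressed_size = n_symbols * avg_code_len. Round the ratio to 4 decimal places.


original_size = n_symbols * orig_bits = 2744 * 8 = 21952 bits
compressed_size = n_symbols * avg_code_len = 2744 * 3.36 = 9219.84 bits
ratio = original_size / compressed_size = 21952 / 9219.84 = 2.381

Compression ratio = 2.381


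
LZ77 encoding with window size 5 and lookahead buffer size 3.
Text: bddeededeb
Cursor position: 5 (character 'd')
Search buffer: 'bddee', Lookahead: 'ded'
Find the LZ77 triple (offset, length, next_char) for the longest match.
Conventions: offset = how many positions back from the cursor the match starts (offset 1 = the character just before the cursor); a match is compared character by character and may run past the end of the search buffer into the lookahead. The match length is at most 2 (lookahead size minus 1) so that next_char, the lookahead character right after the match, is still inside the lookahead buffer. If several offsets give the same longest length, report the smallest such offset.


Try each offset into the search buffer:
  offset=1 (pos 4, char 'e'): match length 0
  offset=2 (pos 3, char 'e'): match length 0
  offset=3 (pos 2, char 'd'): match length 2
  offset=4 (pos 1, char 'd'): match length 1
  offset=5 (pos 0, char 'b'): match length 0
Longest match has length 2 at offset 3.
next_char = character at position 5 + 2 = 7 -> 'd'

Best match: offset=3, length=2 (matching 'de' starting at position 2)
LZ77 triple: (3, 2, 'd')


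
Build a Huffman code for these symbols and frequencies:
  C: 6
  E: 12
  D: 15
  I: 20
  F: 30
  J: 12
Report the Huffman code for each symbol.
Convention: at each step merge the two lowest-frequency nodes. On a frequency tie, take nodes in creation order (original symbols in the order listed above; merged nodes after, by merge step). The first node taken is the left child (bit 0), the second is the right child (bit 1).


Huffman tree construction:
Step 1: Merge C(6) + E(12) = 18
Step 2: Merge J(12) + D(15) = 27
Step 3: Merge (C+E)(18) + I(20) = 38
Step 4: Merge (J+D)(27) + F(30) = 57
Step 5: Merge ((C+E)+I)(38) + ((J+D)+F)(57) = 95
Read each symbol's code off the tree from the root (left child = 0, right child = 1).

Codes:
  C: 000 (length 3)
  E: 001 (length 3)
  D: 101 (length 3)
  I: 01 (length 2)
  F: 11 (length 2)
  J: 100 (length 3)
Average code length: 235/95 = 2.4737 bits/symbol


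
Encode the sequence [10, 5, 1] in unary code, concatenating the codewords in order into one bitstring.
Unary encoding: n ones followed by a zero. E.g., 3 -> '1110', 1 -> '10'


Encode each number as n ones followed by a terminating 0:
  10 -> 11111111110 (11 bits)
  5 -> 111110 (6 bits)
  1 -> 10 (2 bits)
Total length = 11 + 6 + 2 = 19 bits.

Unary([10, 5, 1]) = 1111111111011111010 (19 bits)


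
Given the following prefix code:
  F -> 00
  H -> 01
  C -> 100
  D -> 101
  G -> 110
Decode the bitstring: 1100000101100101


Decoding step by step:
Bits 110 -> G
Bits 00 -> F
Bits 00 -> F
Bits 101 -> D
Bits 100 -> C
Bits 101 -> D


Decoded message: GFFDCD


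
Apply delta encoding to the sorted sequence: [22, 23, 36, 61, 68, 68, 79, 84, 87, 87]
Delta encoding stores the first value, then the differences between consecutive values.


First value: 22
Deltas:
  23 - 22 = 1
  36 - 23 = 13
  61 - 36 = 25
  68 - 61 = 7
  68 - 68 = 0
  79 - 68 = 11
  84 - 79 = 5
  87 - 84 = 3
  87 - 87 = 0


Delta encoded: [22, 1, 13, 25, 7, 0, 11, 5, 3, 0]


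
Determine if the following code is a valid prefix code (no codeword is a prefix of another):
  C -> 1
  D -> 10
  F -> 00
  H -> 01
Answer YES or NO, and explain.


Checking each pair (does one codeword prefix another?):
  C='1' vs D='10': prefix -- VIOLATION

NO -- this is NOT a valid prefix code. C (1) is a prefix of D (10).


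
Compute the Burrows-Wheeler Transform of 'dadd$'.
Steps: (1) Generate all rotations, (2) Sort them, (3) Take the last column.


Rotations (sorted):
  0: $dadd -> last char: d
  1: add$d -> last char: d
  2: d$dad -> last char: d
  3: dadd$ -> last char: $
  4: dd$da -> last char: a


BWT = ddd$a


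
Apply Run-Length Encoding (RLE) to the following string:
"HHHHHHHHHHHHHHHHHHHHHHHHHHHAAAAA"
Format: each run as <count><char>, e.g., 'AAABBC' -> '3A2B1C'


Scanning runs left to right:
  i=0: run of 'H' x 27 -> '27H'
  i=27: run of 'A' x 5 -> '5A'

RLE = 27H5A


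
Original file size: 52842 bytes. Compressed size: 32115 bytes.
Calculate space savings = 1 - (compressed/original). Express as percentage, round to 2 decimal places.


ratio = compressed/original = 32115/52842 = 0.607755
savings = 1 - ratio = 1 - 0.607755 = 0.392245
as a percentage: 0.392245 * 100 = 39.22%

Space savings = 1 - 32115/52842 = 39.22%


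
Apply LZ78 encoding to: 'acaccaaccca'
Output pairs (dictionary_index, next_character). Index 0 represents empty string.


LZ78 encoding steps:
Dictionary: {0: ''}
Step 1: w='' (idx 0), next='a' -> output (0, 'a'), add 'a' as idx 1
Step 2: w='' (idx 0), next='c' -> output (0, 'c'), add 'c' as idx 2
Step 3: w='a' (idx 1), next='c' -> output (1, 'c'), add 'ac' as idx 3
Step 4: w='c' (idx 2), next='a' -> output (2, 'a'), add 'ca' as idx 4
Step 5: w='ac' (idx 3), next='c' -> output (3, 'c'), add 'acc' as idx 5
Step 6: w='ca' (idx 4), end of input -> output (4, '')


Encoded: [(0, 'a'), (0, 'c'), (1, 'c'), (2, 'a'), (3, 'c'), (4, '')]


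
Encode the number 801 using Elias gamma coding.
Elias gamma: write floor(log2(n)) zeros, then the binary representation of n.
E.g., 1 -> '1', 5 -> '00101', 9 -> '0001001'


num_bits = floor(log2(801)) + 1 = 10
leading_zeros = num_bits - 1 = 9
binary(801) = 1100100001

Elias gamma(801) = '000000000' + '1100100001' = 0000000001100100001 (19 bits)


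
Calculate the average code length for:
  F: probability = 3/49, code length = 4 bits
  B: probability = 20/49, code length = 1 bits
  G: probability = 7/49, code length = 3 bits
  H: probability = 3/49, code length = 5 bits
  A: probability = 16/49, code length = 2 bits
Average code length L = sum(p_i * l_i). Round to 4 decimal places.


Weighted contributions p_i * l_i:
  F: (3/49) * 4 = 12/49
  B: (20/49) * 1 = 20/49
  G: (7/49) * 3 = 21/49
  H: (3/49) * 5 = 15/49
  A: (16/49) * 2 = 32/49
Sum = (12 + 20 + 21 + 15 + 32)/49 = 100/49

L = 100/49 = 2.0408 bits/symbol


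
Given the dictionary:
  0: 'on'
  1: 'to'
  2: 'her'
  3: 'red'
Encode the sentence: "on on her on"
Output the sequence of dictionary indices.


Look up each word in the dictionary:
  'on' -> 0
  'on' -> 0
  'her' -> 2
  'on' -> 0

Encoded: [0, 0, 2, 0]


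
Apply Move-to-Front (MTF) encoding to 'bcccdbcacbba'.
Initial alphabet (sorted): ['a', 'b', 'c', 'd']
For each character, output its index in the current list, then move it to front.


MTF encoding:
'b': index 1 in ['a', 'b', 'c', 'd'] -> ['b', 'a', 'c', 'd']
'c': index 2 in ['b', 'a', 'c', 'd'] -> ['c', 'b', 'a', 'd']
'c': index 0 in ['c', 'b', 'a', 'd'] -> ['c', 'b', 'a', 'd']
'c': index 0 in ['c', 'b', 'a', 'd'] -> ['c', 'b', 'a', 'd']
'd': index 3 in ['c', 'b', 'a', 'd'] -> ['d', 'c', 'b', 'a']
'b': index 2 in ['d', 'c', 'b', 'a'] -> ['b', 'd', 'c', 'a']
'c': index 2 in ['b', 'd', 'c', 'a'] -> ['c', 'b', 'd', 'a']
'a': index 3 in ['c', 'b', 'd', 'a'] -> ['a', 'c', 'b', 'd']
'c': index 1 in ['a', 'c', 'b', 'd'] -> ['c', 'a', 'b', 'd']
'b': index 2 in ['c', 'a', 'b', 'd'] -> ['b', 'c', 'a', 'd']
'b': index 0 in ['b', 'c', 'a', 'd'] -> ['b', 'c', 'a', 'd']
'a': index 2 in ['b', 'c', 'a', 'd'] -> ['a', 'b', 'c', 'd']


Output: [1, 2, 0, 0, 3, 2, 2, 3, 1, 2, 0, 2]


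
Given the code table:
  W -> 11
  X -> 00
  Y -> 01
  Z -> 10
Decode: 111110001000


Decoding:
11 -> W
11 -> W
10 -> Z
00 -> X
10 -> Z
00 -> X


Result: WWZXZX


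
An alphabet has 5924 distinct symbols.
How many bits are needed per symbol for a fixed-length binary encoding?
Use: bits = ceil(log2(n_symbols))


log2(5924) = 12.5324
Bracket: 2^12 = 4096 < 5924 <= 2^13 = 8192
So ceil(log2(5924)) = 13

bits = ceil(log2(5924)) = ceil(12.5324) = 13 bits


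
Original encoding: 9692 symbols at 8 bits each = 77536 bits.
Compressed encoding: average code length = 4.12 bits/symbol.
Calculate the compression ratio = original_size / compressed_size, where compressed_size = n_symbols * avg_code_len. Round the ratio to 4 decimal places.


original_size = n_symbols * orig_bits = 9692 * 8 = 77536 bits
compressed_size = n_symbols * avg_code_len = 9692 * 4.12 = 39931.04 bits
ratio = original_size / compressed_size = 77536 / 39931.04 = 1.9417

Compression ratio = 1.9417


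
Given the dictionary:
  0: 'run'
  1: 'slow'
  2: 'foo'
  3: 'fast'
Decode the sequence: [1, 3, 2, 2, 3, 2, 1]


Look up each index in the dictionary:
  1 -> 'slow'
  3 -> 'fast'
  2 -> 'foo'
  2 -> 'foo'
  3 -> 'fast'
  2 -> 'foo'
  1 -> 'slow'

Decoded: "slow fast foo foo fast foo slow"


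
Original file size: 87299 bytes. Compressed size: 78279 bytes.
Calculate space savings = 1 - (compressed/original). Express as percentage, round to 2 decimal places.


ratio = compressed/original = 78279/87299 = 0.896677
savings = 1 - ratio = 1 - 0.896677 = 0.103323
as a percentage: 0.103323 * 100 = 10.33%

Space savings = 1 - 78279/87299 = 10.33%


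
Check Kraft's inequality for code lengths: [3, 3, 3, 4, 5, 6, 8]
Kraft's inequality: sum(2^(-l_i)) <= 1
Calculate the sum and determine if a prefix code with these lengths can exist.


Sum = 2^(-3) + 2^(-3) + 2^(-3) + 2^(-4) + 2^(-5) + 2^(-6) + 2^(-8)
    = 0.125 + 0.125 + 0.125 + 0.0625 + 0.03125 + 0.015625 + 0.00390625
    = 125/256 = 0.48828125
Since 0.48828125 <= 1, Kraft's inequality IS satisfied.
A prefix code with these lengths CAN exist.

Kraft sum = 0.48828125. Satisfied.


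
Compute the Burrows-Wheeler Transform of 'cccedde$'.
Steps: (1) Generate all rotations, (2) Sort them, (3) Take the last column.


Rotations (sorted):
  0: $cccedde -> last char: e
  1: cccedde$ -> last char: $
  2: ccedde$c -> last char: c
  3: cedde$cc -> last char: c
  4: dde$ccce -> last char: e
  5: de$ccced -> last char: d
  6: e$cccedd -> last char: d
  7: edde$ccc -> last char: c


BWT = e$cceddc


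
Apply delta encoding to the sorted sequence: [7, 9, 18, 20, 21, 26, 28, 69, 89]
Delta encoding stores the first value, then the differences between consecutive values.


First value: 7
Deltas:
  9 - 7 = 2
  18 - 9 = 9
  20 - 18 = 2
  21 - 20 = 1
  26 - 21 = 5
  28 - 26 = 2
  69 - 28 = 41
  89 - 69 = 20


Delta encoded: [7, 2, 9, 2, 1, 5, 2, 41, 20]


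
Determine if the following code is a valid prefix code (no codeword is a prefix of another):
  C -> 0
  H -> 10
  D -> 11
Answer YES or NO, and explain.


Checking each pair (does one codeword prefix another?):
  C='0' vs H='10': no prefix
  C='0' vs D='11': no prefix
  H='10' vs C='0': no prefix
  H='10' vs D='11': no prefix
  D='11' vs C='0': no prefix
  D='11' vs H='10': no prefix
No violation found over all pairs.

YES -- this is a valid prefix code. No codeword is a prefix of any other codeword.


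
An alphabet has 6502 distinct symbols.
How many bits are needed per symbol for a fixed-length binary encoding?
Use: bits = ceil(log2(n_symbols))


log2(6502) = 12.6667
Bracket: 2^12 = 4096 < 6502 <= 2^13 = 8192
So ceil(log2(6502)) = 13

bits = ceil(log2(6502)) = ceil(12.6667) = 13 bits


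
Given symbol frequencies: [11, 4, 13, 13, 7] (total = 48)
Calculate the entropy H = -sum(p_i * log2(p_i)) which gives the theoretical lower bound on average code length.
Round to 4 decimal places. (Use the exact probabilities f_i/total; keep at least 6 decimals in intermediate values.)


Per-symbol terms -p_i * log2(p_i) with p_i = f_i/48:
  p = 11/48 = 0.229167: log2(p) = -2.125531, -p*log2(p) = 0.487101
  p = 4/48 = 0.083333: log2(p) = -3.584963, -p*log2(p) = 0.298747
  p = 13/48 = 0.270833: log2(p) = -1.884523, -p*log2(p) = 0.510392
  p = 13/48 = 0.270833: log2(p) = -1.884523, -p*log2(p) = 0.510392
  p = 7/48 = 0.145833: log2(p) = -2.777608, -p*log2(p) = 0.405068
H = 0.487101 + 0.298747 + 0.510392 + 0.510392 + 0.405068 = 2.211700

H = 2.2117 bits/symbol


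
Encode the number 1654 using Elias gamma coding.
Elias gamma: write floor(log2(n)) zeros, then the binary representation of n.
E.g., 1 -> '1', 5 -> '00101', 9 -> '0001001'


num_bits = floor(log2(1654)) + 1 = 11
leading_zeros = num_bits - 1 = 10
binary(1654) = 11001110110

Elias gamma(1654) = '0000000000' + '11001110110' = 000000000011001110110 (21 bits)


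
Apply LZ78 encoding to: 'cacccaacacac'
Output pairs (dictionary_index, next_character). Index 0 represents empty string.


LZ78 encoding steps:
Dictionary: {0: ''}
Step 1: w='' (idx 0), next='c' -> output (0, 'c'), add 'c' as idx 1
Step 2: w='' (idx 0), next='a' -> output (0, 'a'), add 'a' as idx 2
Step 3: w='c' (idx 1), next='c' -> output (1, 'c'), add 'cc' as idx 3
Step 4: w='c' (idx 1), next='a' -> output (1, 'a'), add 'ca' as idx 4
Step 5: w='a' (idx 2), next='c' -> output (2, 'c'), add 'ac' as idx 5
Step 6: w='ac' (idx 5), next='a' -> output (5, 'a'), add 'aca' as idx 6
Step 7: w='c' (idx 1), end of input -> output (1, '')


Encoded: [(0, 'c'), (0, 'a'), (1, 'c'), (1, 'a'), (2, 'c'), (5, 'a'), (1, '')]


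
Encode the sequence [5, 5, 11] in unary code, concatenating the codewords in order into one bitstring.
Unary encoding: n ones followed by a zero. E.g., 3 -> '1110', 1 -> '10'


Encode each number as n ones followed by a terminating 0:
  5 -> 111110 (6 bits)
  5 -> 111110 (6 bits)
  11 -> 111111111110 (12 bits)
Total length = 6 + 6 + 12 = 24 bits.

Unary([5, 5, 11]) = 111110111110111111111110 (24 bits)


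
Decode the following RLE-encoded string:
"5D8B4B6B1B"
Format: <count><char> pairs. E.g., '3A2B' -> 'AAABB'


Expanding each <count><char> pair:
  5D -> 'DDDDD'
  8B -> 'BBBBBBBB'
  4B -> 'BBBB'
  6B -> 'BBBBBB'
  1B -> 'B'

Decoded = DDDDDBBBBBBBBBBBBBBBBBBB


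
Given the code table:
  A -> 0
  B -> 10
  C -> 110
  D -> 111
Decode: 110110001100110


Decoding:
110 -> C
110 -> C
0 -> A
0 -> A
110 -> C
0 -> A
110 -> C


Result: CCAACAC


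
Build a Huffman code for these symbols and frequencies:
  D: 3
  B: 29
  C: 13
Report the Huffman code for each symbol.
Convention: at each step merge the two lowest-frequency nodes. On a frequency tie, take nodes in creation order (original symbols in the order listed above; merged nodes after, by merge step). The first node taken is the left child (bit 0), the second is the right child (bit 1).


Huffman tree construction:
Step 1: Merge D(3) + C(13) = 16
Step 2: Merge (D+C)(16) + B(29) = 45
Read each symbol's code off the tree from the root (left child = 0, right child = 1).

Codes:
  D: 00 (length 2)
  B: 1 (length 1)
  C: 01 (length 2)
Average code length: 61/45 = 1.3556 bits/symbol


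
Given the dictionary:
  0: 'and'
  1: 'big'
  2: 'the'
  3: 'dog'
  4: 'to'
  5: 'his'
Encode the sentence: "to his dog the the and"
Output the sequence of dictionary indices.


Look up each word in the dictionary:
  'to' -> 4
  'his' -> 5
  'dog' -> 3
  'the' -> 2
  'the' -> 2
  'and' -> 0

Encoded: [4, 5, 3, 2, 2, 0]


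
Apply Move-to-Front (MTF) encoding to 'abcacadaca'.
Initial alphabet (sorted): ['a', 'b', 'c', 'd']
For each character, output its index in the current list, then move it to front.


MTF encoding:
'a': index 0 in ['a', 'b', 'c', 'd'] -> ['a', 'b', 'c', 'd']
'b': index 1 in ['a', 'b', 'c', 'd'] -> ['b', 'a', 'c', 'd']
'c': index 2 in ['b', 'a', 'c', 'd'] -> ['c', 'b', 'a', 'd']
'a': index 2 in ['c', 'b', 'a', 'd'] -> ['a', 'c', 'b', 'd']
'c': index 1 in ['a', 'c', 'b', 'd'] -> ['c', 'a', 'b', 'd']
'a': index 1 in ['c', 'a', 'b', 'd'] -> ['a', 'c', 'b', 'd']
'd': index 3 in ['a', 'c', 'b', 'd'] -> ['d', 'a', 'c', 'b']
'a': index 1 in ['d', 'a', 'c', 'b'] -> ['a', 'd', 'c', 'b']
'c': index 2 in ['a', 'd', 'c', 'b'] -> ['c', 'a', 'd', 'b']
'a': index 1 in ['c', 'a', 'd', 'b'] -> ['a', 'c', 'd', 'b']


Output: [0, 1, 2, 2, 1, 1, 3, 1, 2, 1]


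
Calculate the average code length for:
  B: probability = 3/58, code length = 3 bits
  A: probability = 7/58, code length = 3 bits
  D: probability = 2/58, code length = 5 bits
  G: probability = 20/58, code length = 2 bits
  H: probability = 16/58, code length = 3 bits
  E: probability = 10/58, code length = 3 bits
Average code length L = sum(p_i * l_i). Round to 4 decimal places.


Weighted contributions p_i * l_i:
  B: (3/58) * 3 = 9/58
  A: (7/58) * 3 = 21/58
  D: (2/58) * 5 = 10/58
  G: (20/58) * 2 = 40/58
  H: (16/58) * 3 = 48/58
  E: (10/58) * 3 = 30/58
Sum = (9 + 21 + 10 + 40 + 48 + 30)/58 = 158/58

L = 158/58 = 2.7241 bits/symbol


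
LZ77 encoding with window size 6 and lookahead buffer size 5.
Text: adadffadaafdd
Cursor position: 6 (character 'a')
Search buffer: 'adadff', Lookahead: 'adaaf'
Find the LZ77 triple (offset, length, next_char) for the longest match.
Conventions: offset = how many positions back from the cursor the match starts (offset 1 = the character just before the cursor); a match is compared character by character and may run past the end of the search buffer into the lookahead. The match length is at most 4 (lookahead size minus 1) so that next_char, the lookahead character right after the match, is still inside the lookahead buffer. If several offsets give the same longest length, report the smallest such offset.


Try each offset into the search buffer:
  offset=1 (pos 5, char 'f'): match length 0
  offset=2 (pos 4, char 'f'): match length 0
  offset=3 (pos 3, char 'd'): match length 0
  offset=4 (pos 2, char 'a'): match length 2
  offset=5 (pos 1, char 'd'): match length 0
  offset=6 (pos 0, char 'a'): match length 3
Longest match has length 3 at offset 6.
next_char = character at position 6 + 3 = 9 -> 'a'

Best match: offset=6, length=3 (matching 'ada' starting at position 0)
LZ77 triple: (6, 3, 'a')


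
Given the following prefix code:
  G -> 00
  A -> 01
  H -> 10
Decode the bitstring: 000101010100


Decoding step by step:
Bits 00 -> G
Bits 01 -> A
Bits 01 -> A
Bits 01 -> A
Bits 01 -> A
Bits 00 -> G


Decoded message: GAAAAG


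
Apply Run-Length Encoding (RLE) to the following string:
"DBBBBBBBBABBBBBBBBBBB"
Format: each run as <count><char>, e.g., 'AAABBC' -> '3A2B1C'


Scanning runs left to right:
  i=0: run of 'D' x 1 -> '1D'
  i=1: run of 'B' x 8 -> '8B'
  i=9: run of 'A' x 1 -> '1A'
  i=10: run of 'B' x 11 -> '11B'

RLE = 1D8B1A11B


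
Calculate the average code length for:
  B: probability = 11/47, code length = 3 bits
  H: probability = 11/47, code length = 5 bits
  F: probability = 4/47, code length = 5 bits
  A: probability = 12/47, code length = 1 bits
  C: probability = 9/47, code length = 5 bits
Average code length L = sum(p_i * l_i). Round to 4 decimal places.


Weighted contributions p_i * l_i:
  B: (11/47) * 3 = 33/47
  H: (11/47) * 5 = 55/47
  F: (4/47) * 5 = 20/47
  A: (12/47) * 1 = 12/47
  C: (9/47) * 5 = 45/47
Sum = (33 + 55 + 20 + 12 + 45)/47 = 165/47

L = 165/47 = 3.5106 bits/symbol


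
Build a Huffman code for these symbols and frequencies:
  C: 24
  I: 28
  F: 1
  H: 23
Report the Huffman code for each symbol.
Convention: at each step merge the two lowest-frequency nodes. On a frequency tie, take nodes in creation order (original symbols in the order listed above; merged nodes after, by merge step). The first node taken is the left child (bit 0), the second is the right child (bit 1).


Huffman tree construction:
Step 1: Merge F(1) + H(23) = 24
Step 2: Merge C(24) + (F+H)(24) = 48
Step 3: Merge I(28) + (C+(F+H))(48) = 76
Read each symbol's code off the tree from the root (left child = 0, right child = 1).

Codes:
  C: 10 (length 2)
  I: 0 (length 1)
  F: 110 (length 3)
  H: 111 (length 3)
Average code length: 148/76 = 1.9474 bits/symbol


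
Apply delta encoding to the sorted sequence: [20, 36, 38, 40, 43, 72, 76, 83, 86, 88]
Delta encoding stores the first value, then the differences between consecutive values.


First value: 20
Deltas:
  36 - 20 = 16
  38 - 36 = 2
  40 - 38 = 2
  43 - 40 = 3
  72 - 43 = 29
  76 - 72 = 4
  83 - 76 = 7
  86 - 83 = 3
  88 - 86 = 2


Delta encoded: [20, 16, 2, 2, 3, 29, 4, 7, 3, 2]


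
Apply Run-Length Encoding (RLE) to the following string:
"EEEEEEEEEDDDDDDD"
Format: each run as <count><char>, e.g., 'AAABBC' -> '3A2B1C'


Scanning runs left to right:
  i=0: run of 'E' x 9 -> '9E'
  i=9: run of 'D' x 7 -> '7D'

RLE = 9E7D


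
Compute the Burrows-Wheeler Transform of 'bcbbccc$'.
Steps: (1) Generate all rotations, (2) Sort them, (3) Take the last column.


Rotations (sorted):
  0: $bcbbccc -> last char: c
  1: bbccc$bc -> last char: c
  2: bcbbccc$ -> last char: $
  3: bccc$bcb -> last char: b
  4: c$bcbbcc -> last char: c
  5: cbbccc$b -> last char: b
  6: cc$bcbbc -> last char: c
  7: ccc$bcbb -> last char: b


BWT = cc$bcbcb


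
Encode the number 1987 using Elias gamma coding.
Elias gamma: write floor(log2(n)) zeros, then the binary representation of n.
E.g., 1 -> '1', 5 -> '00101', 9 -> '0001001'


num_bits = floor(log2(1987)) + 1 = 11
leading_zeros = num_bits - 1 = 10
binary(1987) = 11111000011

Elias gamma(1987) = '0000000000' + '11111000011' = 000000000011111000011 (21 bits)


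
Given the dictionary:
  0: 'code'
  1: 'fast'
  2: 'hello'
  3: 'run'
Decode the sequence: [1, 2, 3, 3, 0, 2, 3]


Look up each index in the dictionary:
  1 -> 'fast'
  2 -> 'hello'
  3 -> 'run'
  3 -> 'run'
  0 -> 'code'
  2 -> 'hello'
  3 -> 'run'

Decoded: "fast hello run run code hello run"
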